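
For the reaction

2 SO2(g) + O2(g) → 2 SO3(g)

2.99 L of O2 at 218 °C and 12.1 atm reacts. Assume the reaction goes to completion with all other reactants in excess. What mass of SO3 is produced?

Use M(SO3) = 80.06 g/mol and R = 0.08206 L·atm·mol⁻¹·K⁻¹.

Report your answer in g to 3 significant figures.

n(O2) = PV/RT = (12.1 × 2.99) / (0.08206 × 491.15) = 0.8977 mol
n(SO3) = (2/1) × 0.8977 = 1.795 mol
m(SO3) = 1.795 × 80.06 = 143.7 g

144 g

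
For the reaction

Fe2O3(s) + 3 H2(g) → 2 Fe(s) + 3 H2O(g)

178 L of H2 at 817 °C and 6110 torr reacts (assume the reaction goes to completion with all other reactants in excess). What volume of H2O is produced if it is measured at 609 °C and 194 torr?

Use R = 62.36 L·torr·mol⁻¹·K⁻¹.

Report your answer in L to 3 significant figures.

n(H2) = PV/RT = (6110 × 178) / (62.36 × 1090.15) = 16.00 mol
n(H2O) = (3/3) × 16.00 = 16.00 mol
V = nRT/P = 16.00 × 62.36 × 882.15 / 194 = 4537 L

4540 L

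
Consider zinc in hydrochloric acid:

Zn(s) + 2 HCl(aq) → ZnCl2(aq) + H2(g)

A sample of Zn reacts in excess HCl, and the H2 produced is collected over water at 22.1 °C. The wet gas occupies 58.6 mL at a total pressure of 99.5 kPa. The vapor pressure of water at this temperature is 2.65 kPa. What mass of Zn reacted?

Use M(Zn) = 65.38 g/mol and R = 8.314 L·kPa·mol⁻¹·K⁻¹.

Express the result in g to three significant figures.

0.151 g

P(H2) = 99.5 − 2.65 = 96.85 kPa
n(H2) = PV/RT = (96.85 × 0.05860) / (8.314 × 295.25) = 0.002312 mol
n(Zn) = (1/1) × 0.002312 = 0.002312 mol
m(Zn) = 0.002312 × 65.38 = 0.1512 g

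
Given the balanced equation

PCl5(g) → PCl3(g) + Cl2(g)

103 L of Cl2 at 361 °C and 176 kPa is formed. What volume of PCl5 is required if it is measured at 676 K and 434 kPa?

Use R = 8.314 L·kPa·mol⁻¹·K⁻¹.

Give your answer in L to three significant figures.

44.5 L

n(Cl2) = PV/RT = (176 × 103) / (8.314 × 634.15) = 3.438 mol
n(PCl5) = (1/1) × 3.438 = 3.438 mol
V = nRT/P = 3.438 × 8.314 × 676 / 434 = 44.52 L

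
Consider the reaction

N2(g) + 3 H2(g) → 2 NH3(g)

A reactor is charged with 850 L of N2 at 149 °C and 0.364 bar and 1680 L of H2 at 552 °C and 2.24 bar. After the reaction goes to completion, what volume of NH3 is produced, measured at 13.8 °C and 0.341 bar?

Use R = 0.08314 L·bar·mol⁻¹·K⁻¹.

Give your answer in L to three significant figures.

1230 L

n(N2) = PV/RT = (0.364 × 850) / (0.08314 × 422.15) = 8.815 mol
n(H2) = PV/RT = (2.24 × 1680) / (0.08314 × 825.15) = 54.85 mol
For 8.815 mol N2, stoichiometry requires (3/1) × 8.815 = 26.45 mol H2; 54.85 mol is available, so N2 is limiting.
n(NH3) = (2/1) × 8.815 = 17.63 mol
V(NH3) = nRT/P = 17.63 × 0.08314 × 286.95 / 0.341 = 1233 L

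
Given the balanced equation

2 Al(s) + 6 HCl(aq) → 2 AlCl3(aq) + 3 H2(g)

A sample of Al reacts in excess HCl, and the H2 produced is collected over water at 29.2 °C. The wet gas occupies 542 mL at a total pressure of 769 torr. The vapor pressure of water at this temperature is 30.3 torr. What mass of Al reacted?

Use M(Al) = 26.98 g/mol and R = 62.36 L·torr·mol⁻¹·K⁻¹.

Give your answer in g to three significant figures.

0.382 g

P(H2) = 769 − 30.3 = 738.7 torr
n(H2) = PV/RT = (738.7 × 0.5420) / (62.36 × 302.35) = 0.02123 mol
n(Al) = (2/3) × 0.02123 = 0.01415 mol
m(Al) = 0.01415 × 26.98 = 0.3818 g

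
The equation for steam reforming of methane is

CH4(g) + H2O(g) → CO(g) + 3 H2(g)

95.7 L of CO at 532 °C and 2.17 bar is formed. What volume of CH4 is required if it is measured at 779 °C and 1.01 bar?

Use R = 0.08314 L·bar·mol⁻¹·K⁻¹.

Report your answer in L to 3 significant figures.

269 L

n(CO) = PV/RT = (2.17 × 95.7) / (0.08314 × 805.15) = 3.102 mol
n(CH4) = (1/1) × 3.102 = 3.102 mol
V = nRT/P = 3.102 × 0.08314 × 1052.15 / 1.01 = 268.7 L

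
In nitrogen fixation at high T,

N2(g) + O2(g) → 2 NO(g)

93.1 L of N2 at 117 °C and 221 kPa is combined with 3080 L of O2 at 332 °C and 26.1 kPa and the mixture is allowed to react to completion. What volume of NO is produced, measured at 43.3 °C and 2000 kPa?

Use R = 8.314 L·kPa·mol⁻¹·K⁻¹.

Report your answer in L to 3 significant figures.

16.7 L

n(N2) = PV/RT = (221 × 93.1) / (8.314 × 390.15) = 6.343 mol
n(O2) = PV/RT = (26.1 × 3080) / (8.314 × 605.15) = 15.98 mol
For 6.343 mol N2, stoichiometry requires (1/1) × 6.343 = 6.343 mol O2; 15.98 mol is available, so N2 is limiting.
n(NO) = (2/1) × 6.343 = 12.69 mol
V(NO) = nRT/P = 12.69 × 8.314 × 316.45 / 2000 = 16.69 L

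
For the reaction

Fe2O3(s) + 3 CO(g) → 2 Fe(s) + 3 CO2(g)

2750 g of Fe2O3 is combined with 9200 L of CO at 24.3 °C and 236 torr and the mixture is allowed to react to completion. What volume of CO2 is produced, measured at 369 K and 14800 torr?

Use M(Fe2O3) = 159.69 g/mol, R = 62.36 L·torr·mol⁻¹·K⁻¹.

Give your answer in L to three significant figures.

80.3 L

n(Fe2O3) = 2750 / 159.69 = 17.22 mol
n(CO) = PV/RT = (236 × 9200) / (62.36 × 297.45) = 117.1 mol
For 17.22 mol Fe2O3, stoichiometry requires (3/1) × 17.22 = 51.66 mol CO; 117.1 mol is available, so Fe2O3 is limiting.
n(CO2) = (3/1) × 17.22 = 51.66 mol
V(CO2) = nRT/P = 51.66 × 62.36 × 369 / 14800 = 80.32 L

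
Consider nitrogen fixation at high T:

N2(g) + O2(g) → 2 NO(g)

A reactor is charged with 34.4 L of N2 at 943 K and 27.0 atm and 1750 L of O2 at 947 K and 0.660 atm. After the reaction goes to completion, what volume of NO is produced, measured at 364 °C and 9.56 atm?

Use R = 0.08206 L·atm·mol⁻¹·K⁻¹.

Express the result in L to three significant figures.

131 L

n(N2) = PV/RT = (27.0 × 34.4) / (0.08206 × 943) = 12.00 mol
n(O2) = PV/RT = (0.660 × 1750) / (0.08206 × 947) = 14.86 mol
For 12.00 mol N2, stoichiometry requires (1/1) × 12.00 = 12.00 mol O2; 14.86 mol is available, so N2 is limiting.
n(NO) = (2/1) × 12.00 = 24.00 mol
V(NO) = nRT/P = 24.00 × 0.08206 × 637.15 / 9.56 = 131.3 L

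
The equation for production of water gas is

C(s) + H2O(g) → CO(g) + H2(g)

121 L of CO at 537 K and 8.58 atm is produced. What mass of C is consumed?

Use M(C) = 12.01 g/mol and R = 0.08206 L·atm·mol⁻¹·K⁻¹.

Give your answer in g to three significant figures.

283 g

n(CO) = PV/RT = (8.58 × 121) / (0.08206 × 537) = 23.56 mol
n(C) = (1/1) × 23.56 = 23.56 mol
m(C) = 23.56 × 12.01 = 283.0 g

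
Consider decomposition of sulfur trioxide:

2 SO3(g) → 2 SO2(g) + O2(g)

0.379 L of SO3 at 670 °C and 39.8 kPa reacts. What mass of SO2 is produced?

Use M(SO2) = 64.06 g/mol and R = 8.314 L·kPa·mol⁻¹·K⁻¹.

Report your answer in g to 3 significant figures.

n(SO3) = PV/RT = (39.8 × 0.379) / (8.314 × 943.15) = 0.001924 mol
n(SO2) = (2/2) × 0.001924 = 0.001924 mol
m(SO2) = 0.001924 × 64.06 = 0.1233 g

0.123 g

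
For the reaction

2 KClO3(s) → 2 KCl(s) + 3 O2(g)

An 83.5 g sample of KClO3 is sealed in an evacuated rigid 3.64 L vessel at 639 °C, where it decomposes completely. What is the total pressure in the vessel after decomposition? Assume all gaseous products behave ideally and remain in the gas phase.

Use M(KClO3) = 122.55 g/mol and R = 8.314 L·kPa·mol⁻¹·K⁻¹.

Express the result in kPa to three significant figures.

n(KClO3) = 83.5 / 122.55 = 0.6814 mol
n(gas produced) = (3/2) × 0.6814 = 1.022 mol
P = nRT/V = 1.022 × 8.314 × 912.15 / 3.64 = 2129 kPa

2130 kPa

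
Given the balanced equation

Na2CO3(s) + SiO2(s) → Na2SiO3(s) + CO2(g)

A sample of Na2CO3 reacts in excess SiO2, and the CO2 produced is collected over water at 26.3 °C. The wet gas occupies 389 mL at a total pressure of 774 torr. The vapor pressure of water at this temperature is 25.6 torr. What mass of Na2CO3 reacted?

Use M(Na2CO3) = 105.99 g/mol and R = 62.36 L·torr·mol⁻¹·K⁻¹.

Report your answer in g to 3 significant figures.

1.65 g

P(CO2) = 774 − 25.6 = 748.4 torr
n(CO2) = PV/RT = (748.4 × 0.3890) / (62.36 × 299.45) = 0.01559 mol
n(Na2CO3) = (1/1) × 0.01559 = 0.01559 mol
m(Na2CO3) = 0.01559 × 105.99 = 1.652 g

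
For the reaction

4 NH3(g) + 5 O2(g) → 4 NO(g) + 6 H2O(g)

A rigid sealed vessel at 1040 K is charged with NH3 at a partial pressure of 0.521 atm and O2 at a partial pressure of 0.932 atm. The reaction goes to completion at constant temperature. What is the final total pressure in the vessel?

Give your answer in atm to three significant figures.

1.58 atm

At constant V, partial pressures at 1040 K are proportional to moles, so apply stoichiometry directly to pressures.
P(O2) required for 0.521 atm of NH3 = (5/4) × 0.521 = 0.6512 atm; available 0.932 atm, so NH3 is limiting.
P(O2) remaining = 0.932 − (5/4) × 0.521 = 0.2808 atm
P(gaseous products) = (4+6)/4 × 0.521 = 1.302 atm
P_total at 1040 K = 0.2808 + 1.302 = 1.583 atm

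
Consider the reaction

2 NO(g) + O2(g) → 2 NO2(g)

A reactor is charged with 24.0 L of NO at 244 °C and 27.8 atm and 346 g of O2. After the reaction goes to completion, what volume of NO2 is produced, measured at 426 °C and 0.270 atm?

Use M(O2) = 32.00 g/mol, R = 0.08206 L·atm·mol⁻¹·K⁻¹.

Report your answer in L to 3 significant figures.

3340 L

n(NO) = PV/RT = (27.8 × 24.0) / (0.08206 × 517.15) = 15.72 mol
n(O2) = 346 / 32.00 = 10.81 mol
For 15.72 mol NO, stoichiometry requires (1/2) × 15.72 = 7.860 mol O2; 10.81 mol is available, so NO is limiting.
n(NO2) = (2/2) × 15.72 = 15.72 mol
V(NO2) = nRT/P = 15.72 × 0.08206 × 699.15 / 0.270 = 3340 L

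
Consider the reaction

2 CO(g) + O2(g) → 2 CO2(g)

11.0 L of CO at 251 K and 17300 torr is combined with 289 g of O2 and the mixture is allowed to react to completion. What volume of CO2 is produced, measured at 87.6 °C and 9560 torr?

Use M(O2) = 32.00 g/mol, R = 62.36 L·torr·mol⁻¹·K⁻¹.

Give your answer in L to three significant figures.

n(CO) = PV/RT = (17300 × 11.0) / (62.36 × 251) = 12.16 mol
n(O2) = 289 / 32.00 = 9.031 mol
For 12.16 mol CO, stoichiometry requires (1/2) × 12.16 = 6.080 mol O2; 9.031 mol is available, so CO is limiting.
n(CO2) = (2/2) × 12.16 = 12.16 mol
V(CO2) = nRT/P = 12.16 × 62.36 × 360.75 / 9560 = 28.61 L

28.6 L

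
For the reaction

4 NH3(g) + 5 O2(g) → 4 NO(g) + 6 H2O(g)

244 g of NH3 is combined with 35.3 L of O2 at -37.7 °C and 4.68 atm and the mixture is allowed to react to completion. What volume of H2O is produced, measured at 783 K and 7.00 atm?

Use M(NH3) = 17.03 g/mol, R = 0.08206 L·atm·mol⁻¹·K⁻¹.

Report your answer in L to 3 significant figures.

94.2 L

n(NH3) = 244 / 17.03 = 14.33 mol
n(O2) = PV/RT = (4.68 × 35.3) / (0.08206 × 235.45) = 8.550 mol
For 14.33 mol NH3, stoichiometry requires (5/4) × 14.33 = 17.91 mol O2; 8.550 mol is available, so O2 is limiting.
n(H2O) = (6/5) × 8.550 = 10.26 mol
V(H2O) = nRT/P = 10.26 × 0.08206 × 783 / 7.00 = 94.18 L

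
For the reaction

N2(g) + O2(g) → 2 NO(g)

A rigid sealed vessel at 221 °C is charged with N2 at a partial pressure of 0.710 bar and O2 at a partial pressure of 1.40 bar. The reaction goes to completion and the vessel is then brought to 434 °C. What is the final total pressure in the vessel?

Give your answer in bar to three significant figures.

At constant V, partial pressures at 221 °C are proportional to moles, so apply stoichiometry directly to pressures.
P(O2) required for 0.710 bar of N2 = (1/1) × 0.710 = 0.7100 bar; available 1.40 bar, so N2 is limiting.
P(O2) remaining = 1.40 − (1/1) × 0.710 = 0.6900 bar
P(gaseous products) = (2)/1 × 0.710 = 1.420 bar
P_total at 221 °C = 0.6900 + 1.420 = 2.110 bar
Scaling to 434 °C: P = 2.110 × 707.15/494.15 = 3.020 bar

3.02 bar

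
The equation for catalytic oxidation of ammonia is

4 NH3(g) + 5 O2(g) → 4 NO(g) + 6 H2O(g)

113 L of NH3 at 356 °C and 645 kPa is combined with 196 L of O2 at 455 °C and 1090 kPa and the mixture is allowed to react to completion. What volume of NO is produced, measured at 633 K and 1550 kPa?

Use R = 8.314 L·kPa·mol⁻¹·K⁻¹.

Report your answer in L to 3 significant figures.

47.3 L

n(NH3) = PV/RT = (645 × 113) / (8.314 × 629.15) = 13.93 mol
n(O2) = PV/RT = (1090 × 196) / (8.314 × 728.15) = 35.29 mol
For 13.93 mol NH3, stoichiometry requires (5/4) × 13.93 = 17.41 mol O2; 35.29 mol is available, so NH3 is limiting.
n(NO) = (4/4) × 13.93 = 13.93 mol
V(NO) = nRT/P = 13.93 × 8.314 × 633 / 1550 = 47.30 L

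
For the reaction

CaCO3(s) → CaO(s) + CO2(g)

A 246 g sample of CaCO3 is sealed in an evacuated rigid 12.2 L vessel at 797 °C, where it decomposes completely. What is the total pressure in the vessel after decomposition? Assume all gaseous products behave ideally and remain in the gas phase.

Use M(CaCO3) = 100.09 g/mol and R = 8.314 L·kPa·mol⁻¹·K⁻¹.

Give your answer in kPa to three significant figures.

1790 kPa

n(CaCO3) = 246 / 100.09 = 2.458 mol
n(gas produced) = (1/1) × 2.458 = 2.458 mol
P = nRT/V = 2.458 × 8.314 × 1070.15 / 12.2 = 1793 kPa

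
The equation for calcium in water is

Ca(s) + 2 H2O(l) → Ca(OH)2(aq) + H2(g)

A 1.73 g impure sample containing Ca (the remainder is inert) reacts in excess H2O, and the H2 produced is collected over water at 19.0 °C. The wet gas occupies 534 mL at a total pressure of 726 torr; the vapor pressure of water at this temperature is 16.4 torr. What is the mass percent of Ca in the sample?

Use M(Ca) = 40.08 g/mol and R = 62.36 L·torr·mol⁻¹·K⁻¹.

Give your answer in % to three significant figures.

48.2 %

P(H2) = 726 − 16.4 = 709.6 torr
n(H2) = PV/RT = (709.6 × 0.5340) / (62.36 × 292.15) = 0.02080 mol
n(Ca) = (1/1) × 0.02080 = 0.02080 mol
m(Ca) = 0.02080 × 40.08 = 0.8337 g
%Ca = 0.8337 / 1.73 × 100 = 48.19%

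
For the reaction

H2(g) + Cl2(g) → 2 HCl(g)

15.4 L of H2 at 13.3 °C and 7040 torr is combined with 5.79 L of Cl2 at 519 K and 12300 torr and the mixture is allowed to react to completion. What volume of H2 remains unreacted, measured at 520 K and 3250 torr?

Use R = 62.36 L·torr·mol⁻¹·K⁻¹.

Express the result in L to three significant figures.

n(H2) = PV/RT = (7040 × 15.4) / (62.36 × 286.45) = 6.069 mol
n(Cl2) = PV/RT = (12300 × 5.79) / (62.36 × 519) = 2.200 mol
For 6.069 mol H2, stoichiometry requires (1/1) × 6.069 = 6.069 mol Cl2; 2.200 mol is available, so Cl2 is limiting.
n(H2) consumed = (1/1) × 2.200 = 2.200 mol; remaining = 6.069 − 2.200 = 3.869 mol
V(H2) = nRT/P = 3.869 × 62.36 × 520 / 3250 = 38.60 L

38.6 L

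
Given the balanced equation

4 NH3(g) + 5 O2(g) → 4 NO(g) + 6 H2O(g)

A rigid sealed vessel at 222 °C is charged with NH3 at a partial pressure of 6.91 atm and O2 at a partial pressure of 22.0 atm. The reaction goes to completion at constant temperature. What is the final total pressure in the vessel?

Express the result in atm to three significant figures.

30.6 atm

Because the vessel is rigid and T is held at 222 °C, work the stoichiometry in partial pressures (P_i = n_iRT/V).
P(O2) required for 6.91 atm of NH3 = (5/4) × 6.91 = 8.637 atm; available 22.0 atm, so NH3 is limiting.
P(O2) remaining = 22.0 − (5/4) × 6.91 = 13.36 atm
P(gaseous products) = (4+6)/4 × 6.91 = 17.27 atm
P_total at 222 °C = 13.36 + 17.27 = 30.63 atm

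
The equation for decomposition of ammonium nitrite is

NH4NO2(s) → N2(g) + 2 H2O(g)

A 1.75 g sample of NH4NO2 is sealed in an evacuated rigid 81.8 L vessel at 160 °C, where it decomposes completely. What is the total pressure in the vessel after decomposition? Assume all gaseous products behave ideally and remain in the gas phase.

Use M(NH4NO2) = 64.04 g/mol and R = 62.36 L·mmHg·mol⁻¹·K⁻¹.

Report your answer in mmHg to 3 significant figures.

n(NH4NO2) = 1.75 / 64.04 = 0.02733 mol
n(gas produced) = (3/1) × 0.02733 = 0.08199 mol
P = nRT/V = 0.08199 × 62.36 × 433.15 / 81.8 = 27.07 mmHg

27.1 mmHg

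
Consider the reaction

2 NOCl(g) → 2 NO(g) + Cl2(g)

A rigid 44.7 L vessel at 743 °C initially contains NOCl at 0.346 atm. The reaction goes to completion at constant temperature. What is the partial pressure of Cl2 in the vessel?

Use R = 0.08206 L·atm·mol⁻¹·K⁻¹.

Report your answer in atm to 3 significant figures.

n(NOCl)₀ = PV/RT = (0.346 × 44.7) / (0.08206 × 1016.15) = 0.1855 mol
n(Cl2) = (1/2) × 0.1855 = 0.09275 mol
P(Cl2) = nRT/V = 0.09275 × 0.08206 × 1016.15 / 44.7 = 0.1730 atm

0.173 atm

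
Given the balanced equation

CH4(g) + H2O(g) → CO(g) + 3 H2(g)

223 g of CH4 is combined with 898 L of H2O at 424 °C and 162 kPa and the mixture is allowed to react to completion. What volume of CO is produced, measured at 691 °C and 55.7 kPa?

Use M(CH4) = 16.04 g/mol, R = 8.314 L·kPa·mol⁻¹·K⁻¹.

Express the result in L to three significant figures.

n(CH4) = 223 / 16.04 = 13.90 mol
n(H2O) = PV/RT = (162 × 898) / (8.314 × 697.15) = 25.10 mol
For 13.90 mol CH4, stoichiometry requires (1/1) × 13.90 = 13.90 mol H2O; 25.10 mol is available, so CH4 is limiting.
n(CO) = (1/1) × 13.90 = 13.90 mol
V(CO) = nRT/P = 13.90 × 8.314 × 964.15 / 55.7 = 2000 L

2000 L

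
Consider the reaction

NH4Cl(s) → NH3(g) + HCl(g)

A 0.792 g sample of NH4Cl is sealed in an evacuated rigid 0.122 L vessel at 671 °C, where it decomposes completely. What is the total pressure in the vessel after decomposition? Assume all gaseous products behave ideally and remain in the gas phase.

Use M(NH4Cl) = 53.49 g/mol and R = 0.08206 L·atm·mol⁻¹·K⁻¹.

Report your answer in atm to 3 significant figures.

18.8 atm

n(NH4Cl) = 0.792 / 53.49 = 0.01481 mol
n(gas produced) = (2/1) × 0.01481 = 0.02962 mol
P = nRT/V = 0.02962 × 0.08206 × 944.15 / 0.122 = 18.81 atm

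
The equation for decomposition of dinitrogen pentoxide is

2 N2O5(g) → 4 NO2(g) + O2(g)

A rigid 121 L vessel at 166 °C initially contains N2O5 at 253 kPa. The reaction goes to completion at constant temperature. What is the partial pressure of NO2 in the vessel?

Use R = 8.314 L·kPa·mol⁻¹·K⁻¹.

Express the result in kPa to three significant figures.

506 kPa

n(N2O5)₀ = PV/RT = (253 × 121) / (8.314 × 439.15) = 8.385 mol
n(NO2) = (4/2) × 8.385 = 16.77 mol
P(NO2) = nRT/V = 16.77 × 8.314 × 439.15 / 121 = 506.0 kPa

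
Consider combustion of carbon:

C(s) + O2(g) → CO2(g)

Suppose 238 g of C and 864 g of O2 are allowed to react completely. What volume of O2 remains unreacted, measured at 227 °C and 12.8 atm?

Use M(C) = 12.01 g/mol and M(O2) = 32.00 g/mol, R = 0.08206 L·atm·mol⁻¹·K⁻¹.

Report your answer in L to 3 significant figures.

n(C) = 238 / 12.01 = 19.82 mol
n(O2) = 864 / 32.00 = 27.00 mol
For 19.82 mol C, stoichiometry requires (1/1) × 19.82 = 19.82 mol O2; 27.00 mol is available, so C is limiting.
n(O2) consumed = (1/1) × 19.82 = 19.82 mol; remaining = 27.00 − 19.82 = 7.180 mol
V(O2) = nRT/P = 7.180 × 0.08206 × 500.15 / 12.8 = 23.02 L

23.0 L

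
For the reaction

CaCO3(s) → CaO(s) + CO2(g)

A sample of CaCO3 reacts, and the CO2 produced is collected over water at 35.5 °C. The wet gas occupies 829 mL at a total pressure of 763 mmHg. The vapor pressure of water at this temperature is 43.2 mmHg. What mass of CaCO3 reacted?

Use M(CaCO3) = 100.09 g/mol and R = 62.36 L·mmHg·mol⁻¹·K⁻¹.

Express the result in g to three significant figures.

3.10 g

P(CO2) = 763 − 43.2 = 719.8 mmHg
n(CO2) = PV/RT = (719.8 × 0.8290) / (62.36 × 308.65) = 0.03100 mol
n(CaCO3) = (1/1) × 0.03100 = 0.03100 mol
m(CaCO3) = 0.03100 × 100.09 = 3.103 g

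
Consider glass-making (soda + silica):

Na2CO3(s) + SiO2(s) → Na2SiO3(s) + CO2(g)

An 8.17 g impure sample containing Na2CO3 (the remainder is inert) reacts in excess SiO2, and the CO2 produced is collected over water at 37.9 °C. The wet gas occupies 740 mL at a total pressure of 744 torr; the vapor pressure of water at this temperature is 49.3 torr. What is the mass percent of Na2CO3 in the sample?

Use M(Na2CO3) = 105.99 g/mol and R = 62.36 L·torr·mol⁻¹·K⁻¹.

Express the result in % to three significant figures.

34.4 %

P(CO2) = 744 − 49.3 = 694.7 torr
n(CO2) = PV/RT = (694.7 × 0.7400) / (62.36 × 311.05) = 0.02650 mol
n(Na2CO3) = (1/1) × 0.02650 = 0.02650 mol
m(Na2CO3) = 0.02650 × 105.99 = 2.809 g
%Na2CO3 = 2.809 / 8.17 × 100 = 34.38%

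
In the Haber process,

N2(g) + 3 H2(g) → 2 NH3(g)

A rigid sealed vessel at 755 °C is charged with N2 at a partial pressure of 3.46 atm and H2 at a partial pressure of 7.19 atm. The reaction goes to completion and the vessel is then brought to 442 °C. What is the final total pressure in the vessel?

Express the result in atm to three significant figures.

4.07 atm

Because the vessel is rigid and T is held at 755 °C, work the stoichiometry in partial pressures (P_i = n_iRT/V).
P(H2) required for 3.46 atm of N2 = (3/1) × 3.46 = 10.38 atm; available 7.19 atm, so H2 is limiting.
P(N2) remaining = 3.46 − (1/3) × 7.19 = 1.063 atm
P(gaseous products) = (2)/3 × 7.19 = 4.793 atm
P_total at 755 °C = 1.063 + 4.793 = 5.856 atm
Scaling to 442 °C: P = 5.856 × 715.15/1028.15 = 4.073 atm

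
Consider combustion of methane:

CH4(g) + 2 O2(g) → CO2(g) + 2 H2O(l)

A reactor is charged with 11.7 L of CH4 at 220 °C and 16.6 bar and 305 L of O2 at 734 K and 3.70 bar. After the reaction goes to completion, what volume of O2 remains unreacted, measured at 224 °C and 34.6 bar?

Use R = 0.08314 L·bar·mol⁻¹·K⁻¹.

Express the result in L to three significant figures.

n(CH4) = PV/RT = (16.6 × 11.7) / (0.08314 × 493.15) = 4.737 mol
n(O2) = PV/RT = (3.70 × 305) / (0.08314 × 734) = 18.49 mol
For 4.737 mol CH4, stoichiometry requires (2/1) × 4.737 = 9.474 mol O2; 18.49 mol is available, so CH4 is limiting.
n(O2) consumed = (2/1) × 4.737 = 9.474 mol; remaining = 18.49 − 9.474 = 9.016 mol
V(O2) = nRT/P = 9.016 × 0.08314 × 497.15 / 34.6 = 10.77 L

10.8 L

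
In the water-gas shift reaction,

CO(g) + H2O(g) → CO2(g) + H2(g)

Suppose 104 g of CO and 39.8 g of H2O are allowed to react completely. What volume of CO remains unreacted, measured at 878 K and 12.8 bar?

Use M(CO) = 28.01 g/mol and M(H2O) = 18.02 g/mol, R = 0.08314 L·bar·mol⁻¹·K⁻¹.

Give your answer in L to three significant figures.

n(CO) = 104 / 28.01 = 3.713 mol
n(H2O) = 39.8 / 18.02 = 2.209 mol
For 3.713 mol CO, stoichiometry requires (1/1) × 3.713 = 3.713 mol H2O; 2.209 mol is available, so H2O is limiting.
n(CO) consumed = (1/1) × 2.209 = 2.209 mol; remaining = 3.713 − 2.209 = 1.504 mol
V(CO) = nRT/P = 1.504 × 0.08314 × 878 / 12.8 = 8.577 L

8.58 L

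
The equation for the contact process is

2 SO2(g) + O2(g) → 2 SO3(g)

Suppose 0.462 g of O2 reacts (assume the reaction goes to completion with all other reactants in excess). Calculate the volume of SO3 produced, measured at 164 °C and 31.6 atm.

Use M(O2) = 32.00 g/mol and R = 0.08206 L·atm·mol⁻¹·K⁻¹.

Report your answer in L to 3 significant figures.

0.0328 L

n(O2) = 0.4620 / 32.00 = 0.01444 mol
n(SO3) = (2/1) × 0.01444 = 0.02888 mol
V = nRT/P = 0.02888 × 0.08206 × 437.15 / 31.6 = 0.03278 L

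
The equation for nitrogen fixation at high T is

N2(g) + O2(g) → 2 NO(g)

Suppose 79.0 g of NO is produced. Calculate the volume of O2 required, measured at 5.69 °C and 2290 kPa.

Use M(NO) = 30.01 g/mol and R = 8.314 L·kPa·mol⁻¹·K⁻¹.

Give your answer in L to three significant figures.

n(NO) = 79.00 / 30.01 = 2.632 mol
n(O2) = (1/2) × 2.632 = 1.316 mol
V = nRT/P = 1.316 × 8.314 × 278.84 / 2290 = 1.332 L

1.33 L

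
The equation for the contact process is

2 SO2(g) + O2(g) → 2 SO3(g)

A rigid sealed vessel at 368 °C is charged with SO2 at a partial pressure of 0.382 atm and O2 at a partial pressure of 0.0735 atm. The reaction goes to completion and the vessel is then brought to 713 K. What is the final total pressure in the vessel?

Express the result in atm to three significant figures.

0.425 atm

With V and T fixed, P_i ∝ n_i, so the mole ratios apply directly to partial pressures at 368 °C.
P(O2) required for 0.382 atm of SO2 = (1/2) × 0.382 = 0.1910 atm; available 0.0735 atm, so O2 is limiting.
P(SO2) remaining = 0.382 − (2/1) × 0.0735 = 0.2350 atm
P(gaseous products) = (2)/1 × 0.0735 = 0.1470 atm
P_total at 368 °C = 0.2350 + 0.1470 = 0.3820 atm
Scaling to 713 K: P = 0.3820 × 713/641.15 = 0.4248 atm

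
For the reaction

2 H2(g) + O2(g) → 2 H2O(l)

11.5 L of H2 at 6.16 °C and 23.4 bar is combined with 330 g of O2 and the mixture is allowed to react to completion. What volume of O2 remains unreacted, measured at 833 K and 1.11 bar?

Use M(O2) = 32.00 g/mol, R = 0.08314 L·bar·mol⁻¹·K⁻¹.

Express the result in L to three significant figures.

n(H2) = PV/RT = (23.4 × 11.5) / (0.08314 × 279.31) = 11.59 mol
n(O2) = 330 / 32.00 = 10.31 mol
For 11.59 mol H2, stoichiometry requires (1/2) × 11.59 = 5.795 mol O2; 10.31 mol is available, so H2 is limiting.
n(O2) consumed = (1/2) × 11.59 = 5.795 mol; remaining = 10.31 − 5.795 = 4.515 mol
V(O2) = nRT/P = 4.515 × 0.08314 × 833 / 1.11 = 281.7 L

282 L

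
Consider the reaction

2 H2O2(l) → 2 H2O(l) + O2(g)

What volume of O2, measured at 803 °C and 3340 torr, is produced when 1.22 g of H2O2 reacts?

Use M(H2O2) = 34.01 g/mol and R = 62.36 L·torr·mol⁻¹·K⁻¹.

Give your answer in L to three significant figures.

n(H2O2) = 1.220 / 34.01 = 0.03587 mol
n(O2) = (1/2) × 0.03587 = 0.01793 mol
V = nRT/P = 0.01793 × 62.36 × 1076.15 / 3340 = 0.3603 L

0.360 L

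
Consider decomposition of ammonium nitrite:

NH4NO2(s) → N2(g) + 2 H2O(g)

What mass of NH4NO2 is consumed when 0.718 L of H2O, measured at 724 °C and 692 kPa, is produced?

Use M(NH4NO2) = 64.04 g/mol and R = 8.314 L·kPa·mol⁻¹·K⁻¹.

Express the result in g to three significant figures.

n(H2O) = PV/RT = (692 × 0.718) / (8.314 × 997.15) = 0.05993 mol
n(NH4NO2) = (1/2) × 0.05993 = 0.02996 mol
m(NH4NO2) = 0.02996 × 64.04 = 1.919 g

1.92 g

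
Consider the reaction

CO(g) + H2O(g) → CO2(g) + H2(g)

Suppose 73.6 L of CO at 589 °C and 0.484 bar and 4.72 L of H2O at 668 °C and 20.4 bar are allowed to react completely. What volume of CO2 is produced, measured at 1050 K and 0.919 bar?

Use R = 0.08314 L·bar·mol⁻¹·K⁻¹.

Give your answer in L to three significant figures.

47.2 L

n(CO) = PV/RT = (0.484 × 73.6) / (0.08314 × 862.15) = 0.4970 mol
n(H2O) = PV/RT = (20.4 × 4.72) / (0.08314 × 941.15) = 1.231 mol
For 0.4970 mol CO, stoichiometry requires (1/1) × 0.4970 = 0.4970 mol H2O; 1.231 mol is available, so CO is limiting.
n(CO2) = (1/1) × 0.4970 = 0.4970 mol
V(CO2) = nRT/P = 0.4970 × 0.08314 × 1050 / 0.919 = 47.21 L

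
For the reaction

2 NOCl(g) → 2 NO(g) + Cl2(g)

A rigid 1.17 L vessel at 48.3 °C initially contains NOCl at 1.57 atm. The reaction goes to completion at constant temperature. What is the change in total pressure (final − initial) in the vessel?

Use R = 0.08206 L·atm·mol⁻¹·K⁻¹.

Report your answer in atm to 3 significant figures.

At constant T and V, P ∝ n(gas): 2 mol gas → 3 mol gas.
P_final = (3/2) × 1.57 = 2.355 atm; ΔP = 2.355 − 1.57 = 0.7850 atm

0.785 atm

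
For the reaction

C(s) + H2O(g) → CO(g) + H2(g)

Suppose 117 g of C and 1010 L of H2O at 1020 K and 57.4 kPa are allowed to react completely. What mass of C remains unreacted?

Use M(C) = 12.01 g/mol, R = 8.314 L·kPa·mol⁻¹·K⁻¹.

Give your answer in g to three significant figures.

34.9 g

n(C) = 117 / 12.01 = 9.742 mol
n(H2O) = PV/RT = (57.4 × 1010) / (8.314 × 1020) = 6.836 mol
For 9.742 mol C, stoichiometry requires (1/1) × 9.742 = 9.742 mol H2O; 6.836 mol is available, so H2O is limiting.
n(C) consumed = (1/1) × 6.836 = 6.836 mol; remaining = 9.742 − 6.836 = 2.906 mol
m(C) = 2.906 × 12.01 = 34.90 g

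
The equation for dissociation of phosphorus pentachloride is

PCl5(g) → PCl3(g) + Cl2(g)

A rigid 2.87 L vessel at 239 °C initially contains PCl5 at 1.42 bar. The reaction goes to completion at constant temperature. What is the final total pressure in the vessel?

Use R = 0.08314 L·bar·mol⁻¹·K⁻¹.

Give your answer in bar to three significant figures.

At constant T and V, P ∝ n(gas): 1 mol gas → 2 mol gas.
P_final = (2/1) × 1.42 = 2.840 bar

2.84 bar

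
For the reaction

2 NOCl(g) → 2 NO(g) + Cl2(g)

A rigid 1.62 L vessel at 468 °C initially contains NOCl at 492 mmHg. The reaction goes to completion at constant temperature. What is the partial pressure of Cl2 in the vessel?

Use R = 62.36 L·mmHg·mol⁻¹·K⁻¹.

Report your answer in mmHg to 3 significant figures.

246 mmHg

n(NOCl)₀ = PV/RT = (492 × 1.62) / (62.36 × 741.15) = 0.01725 mol
n(Cl2) = (1/2) × 0.01725 = 0.008625 mol
P(Cl2) = nRT/V = 0.008625 × 62.36 × 741.15 / 1.62 = 246.1 mmHg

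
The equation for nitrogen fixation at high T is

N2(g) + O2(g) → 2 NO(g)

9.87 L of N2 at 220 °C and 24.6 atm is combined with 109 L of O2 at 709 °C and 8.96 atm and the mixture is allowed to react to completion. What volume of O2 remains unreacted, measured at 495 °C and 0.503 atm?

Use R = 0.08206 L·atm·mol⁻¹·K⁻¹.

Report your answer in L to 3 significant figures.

767 L

n(N2) = PV/RT = (24.6 × 9.87) / (0.08206 × 493.15) = 6.000 mol
n(O2) = PV/RT = (8.96 × 109) / (0.08206 × 982.15) = 12.12 mol
For 6.000 mol N2, stoichiometry requires (1/1) × 6.000 = 6.000 mol O2; 12.12 mol is available, so N2 is limiting.
n(O2) consumed = (1/1) × 6.000 = 6.000 mol; remaining = 12.12 − 6.000 = 6.120 mol
V(O2) = nRT/P = 6.120 × 0.08206 × 768.15 / 0.503 = 766.9 L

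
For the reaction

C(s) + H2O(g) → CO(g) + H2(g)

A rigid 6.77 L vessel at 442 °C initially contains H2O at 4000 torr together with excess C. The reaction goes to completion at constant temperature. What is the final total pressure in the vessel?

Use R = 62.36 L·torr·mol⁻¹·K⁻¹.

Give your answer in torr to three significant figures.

At constant T and V, P ∝ n(gas): 1 mol gas → 2 mol gas.
P_final = (2/1) × 4000 = 8000 torr

8000 torr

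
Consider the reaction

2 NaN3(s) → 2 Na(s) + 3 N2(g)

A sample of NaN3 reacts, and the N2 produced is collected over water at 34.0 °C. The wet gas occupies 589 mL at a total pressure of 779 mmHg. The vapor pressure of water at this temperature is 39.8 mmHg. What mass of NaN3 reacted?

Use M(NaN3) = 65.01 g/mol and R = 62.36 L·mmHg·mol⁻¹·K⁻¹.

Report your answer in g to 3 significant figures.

0.985 g

P(N2) = 779 − 39.8 = 739.2 mmHg
n(N2) = PV/RT = (739.2 × 0.5890) / (62.36 × 307.15) = 0.02273 mol
n(NaN3) = (2/3) × 0.02273 = 0.01515 mol
m(NaN3) = 0.01515 × 65.01 = 0.9849 g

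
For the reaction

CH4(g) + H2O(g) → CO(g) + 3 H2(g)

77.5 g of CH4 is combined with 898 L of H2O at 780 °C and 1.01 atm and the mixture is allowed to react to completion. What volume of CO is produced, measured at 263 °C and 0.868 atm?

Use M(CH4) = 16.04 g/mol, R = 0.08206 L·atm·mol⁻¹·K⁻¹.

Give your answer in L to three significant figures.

n(CH4) = 77.5 / 16.04 = 4.832 mol
n(H2O) = PV/RT = (1.01 × 898) / (0.08206 × 1053.15) = 10.49 mol
For 4.832 mol CH4, stoichiometry requires (1/1) × 4.832 = 4.832 mol H2O; 10.49 mol is available, so CH4 is limiting.
n(CO) = (1/1) × 4.832 = 4.832 mol
V(CO) = nRT/P = 4.832 × 0.08206 × 536.15 / 0.868 = 244.9 L

245 L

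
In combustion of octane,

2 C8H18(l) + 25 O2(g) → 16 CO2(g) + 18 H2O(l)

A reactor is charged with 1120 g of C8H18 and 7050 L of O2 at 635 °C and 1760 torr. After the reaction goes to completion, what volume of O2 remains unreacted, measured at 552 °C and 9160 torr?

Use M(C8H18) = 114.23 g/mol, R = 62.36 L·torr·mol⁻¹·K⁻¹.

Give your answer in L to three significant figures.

542 L

n(C8H18) = 1120 / 114.23 = 9.805 mol
n(O2) = PV/RT = (1760 × 7050) / (62.36 × 908.15) = 219.1 mol
For 9.805 mol C8H18, stoichiometry requires (25/2) × 9.805 = 122.6 mol O2; 219.1 mol is available, so C8H18 is limiting.
n(O2) consumed = (25/2) × 9.805 = 122.6 mol; remaining = 219.1 − 122.6 = 96.50 mol
V(O2) = nRT/P = 96.50 × 62.36 × 825.15 / 9160 = 542.1 L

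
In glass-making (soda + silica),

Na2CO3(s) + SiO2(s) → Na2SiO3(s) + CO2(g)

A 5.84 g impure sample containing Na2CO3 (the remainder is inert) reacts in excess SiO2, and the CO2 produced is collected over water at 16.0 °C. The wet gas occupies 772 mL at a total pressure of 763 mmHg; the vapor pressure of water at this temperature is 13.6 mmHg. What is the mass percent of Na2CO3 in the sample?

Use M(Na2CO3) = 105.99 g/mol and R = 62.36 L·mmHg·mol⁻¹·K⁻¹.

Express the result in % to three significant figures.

P(CO2) = 763 − 13.6 = 749.4 mmHg
n(CO2) = PV/RT = (749.4 × 0.7720) / (62.36 × 289.15) = 0.03208 mol
n(Na2CO3) = (1/1) × 0.03208 = 0.03208 mol
m(Na2CO3) = 0.03208 × 105.99 = 3.400 g
%Na2CO3 = 3.400 / 5.84 × 100 = 58.22%

58.2 %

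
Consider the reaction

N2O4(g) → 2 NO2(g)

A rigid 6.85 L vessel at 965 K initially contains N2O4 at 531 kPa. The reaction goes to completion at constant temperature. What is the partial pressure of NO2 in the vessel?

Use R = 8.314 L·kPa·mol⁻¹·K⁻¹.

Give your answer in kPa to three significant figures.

n(N2O4)₀ = PV/RT = (531 × 6.85) / (8.314 × 965) = 0.4534 mol
n(NO2) = (2/1) × 0.4534 = 0.9068 mol
P(NO2) = nRT/V = 0.9068 × 8.314 × 965 / 6.85 = 1062 kPa

1060 kPa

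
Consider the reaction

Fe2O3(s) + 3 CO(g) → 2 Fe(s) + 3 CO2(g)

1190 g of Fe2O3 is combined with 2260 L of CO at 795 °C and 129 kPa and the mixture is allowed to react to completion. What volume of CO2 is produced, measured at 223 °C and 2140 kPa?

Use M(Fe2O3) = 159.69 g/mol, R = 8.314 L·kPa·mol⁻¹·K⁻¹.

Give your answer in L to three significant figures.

n(Fe2O3) = 1190 / 159.69 = 7.452 mol
n(CO) = PV/RT = (129 × 2260) / (8.314 × 1068.15) = 32.83 mol
For 7.452 mol Fe2O3, stoichiometry requires (3/1) × 7.452 = 22.36 mol CO; 32.83 mol is available, so Fe2O3 is limiting.
n(CO2) = (3/1) × 7.452 = 22.36 mol
V(CO2) = nRT/P = 22.36 × 8.314 × 496.15 / 2140 = 43.10 L

43.1 L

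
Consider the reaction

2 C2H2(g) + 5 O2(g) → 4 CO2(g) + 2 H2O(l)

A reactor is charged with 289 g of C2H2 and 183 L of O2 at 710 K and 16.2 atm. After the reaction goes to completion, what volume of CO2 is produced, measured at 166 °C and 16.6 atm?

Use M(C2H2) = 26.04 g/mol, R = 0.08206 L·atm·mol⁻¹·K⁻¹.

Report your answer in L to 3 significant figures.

48.2 L

n(C2H2) = 289 / 26.04 = 11.10 mol
n(O2) = PV/RT = (16.2 × 183) / (0.08206 × 710) = 50.88 mol
For 11.10 mol C2H2, stoichiometry requires (5/2) × 11.10 = 27.75 mol O2; 50.88 mol is available, so C2H2 is limiting.
n(CO2) = (4/2) × 11.10 = 22.20 mol
V(CO2) = nRT/P = 22.20 × 0.08206 × 439.15 / 16.6 = 48.19 L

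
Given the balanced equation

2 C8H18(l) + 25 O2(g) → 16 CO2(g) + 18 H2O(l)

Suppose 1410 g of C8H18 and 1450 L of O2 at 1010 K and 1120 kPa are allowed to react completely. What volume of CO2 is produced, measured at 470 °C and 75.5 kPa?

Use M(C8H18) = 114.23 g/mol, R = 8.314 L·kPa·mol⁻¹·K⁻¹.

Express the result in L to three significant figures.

n(C8H18) = 1410 / 114.23 = 12.34 mol
n(O2) = PV/RT = (1120 × 1450) / (8.314 × 1010) = 193.4 mol
For 12.34 mol C8H18, stoichiometry requires (25/2) × 12.34 = 154.2 mol O2; 193.4 mol is available, so C8H18 is limiting.
n(CO2) = (16/2) × 12.34 = 98.72 mol
V(CO2) = nRT/P = 98.72 × 8.314 × 743.15 / 75.5 = 8079 L

8080 L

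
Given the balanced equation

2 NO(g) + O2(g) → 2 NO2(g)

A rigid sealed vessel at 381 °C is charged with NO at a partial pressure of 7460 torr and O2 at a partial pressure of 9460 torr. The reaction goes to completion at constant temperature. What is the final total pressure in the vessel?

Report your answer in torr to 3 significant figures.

With V and T fixed, P_i ∝ n_i, so the mole ratios apply directly to partial pressures at 381 °C.
P(O2) required for 7460 torr of NO = (1/2) × 7460 = 3730 torr; available 9460 torr, so NO is limiting.
P(O2) remaining = 9460 − (1/2) × 7460 = 5730 torr
P(gaseous products) = (2)/2 × 7460 = 7460 torr
P_total at 381 °C = 5730 + 7460 = 13190 torr

13200 torr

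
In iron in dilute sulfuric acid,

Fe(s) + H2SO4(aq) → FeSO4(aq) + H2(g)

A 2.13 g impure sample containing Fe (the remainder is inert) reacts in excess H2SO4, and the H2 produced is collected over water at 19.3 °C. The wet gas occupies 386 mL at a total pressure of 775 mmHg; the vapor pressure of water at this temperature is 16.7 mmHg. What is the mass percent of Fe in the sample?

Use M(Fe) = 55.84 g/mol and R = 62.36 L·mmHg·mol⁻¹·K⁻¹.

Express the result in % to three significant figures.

42.1 %

P(H2) = 775 − 16.7 = 758.3 mmHg
n(H2) = PV/RT = (758.3 × 0.3860) / (62.36 × 292.45) = 0.01605 mol
n(Fe) = (1/1) × 0.01605 = 0.01605 mol
m(Fe) = 0.01605 × 55.84 = 0.8962 g
%Fe = 0.8962 / 2.13 × 100 = 42.08%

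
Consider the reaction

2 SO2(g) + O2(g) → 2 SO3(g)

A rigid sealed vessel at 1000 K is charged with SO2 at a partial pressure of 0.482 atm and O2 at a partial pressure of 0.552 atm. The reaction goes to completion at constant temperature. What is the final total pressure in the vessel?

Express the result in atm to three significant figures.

Because the vessel is rigid and T is held at 1000 K, work the stoichiometry in partial pressures (P_i = n_iRT/V).
P(O2) required for 0.482 atm of SO2 = (1/2) × 0.482 = 0.2410 atm; available 0.552 atm, so SO2 is limiting.
P(O2) remaining = 0.552 − (1/2) × 0.482 = 0.3110 atm
P(gaseous products) = (2)/2 × 0.482 = 0.4820 atm
P_total at 1000 K = 0.3110 + 0.4820 = 0.7930 atm

0.793 atm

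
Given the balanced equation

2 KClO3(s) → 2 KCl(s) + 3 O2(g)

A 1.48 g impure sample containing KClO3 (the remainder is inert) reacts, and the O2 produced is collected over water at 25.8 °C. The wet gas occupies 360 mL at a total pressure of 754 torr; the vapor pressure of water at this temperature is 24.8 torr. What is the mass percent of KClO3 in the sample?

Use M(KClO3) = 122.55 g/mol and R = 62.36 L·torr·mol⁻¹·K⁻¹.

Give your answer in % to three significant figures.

77.7 %

P(O2) = 754 − 24.8 = 729.2 torr
n(O2) = PV/RT = (729.2 × 0.3600) / (62.36 × 298.95) = 0.01408 mol
n(KClO3) = (2/3) × 0.01408 = 0.009387 mol
m(KClO3) = 0.009387 × 122.55 = 1.150 g
%KClO3 = 1.150 / 1.48 × 100 = 77.70%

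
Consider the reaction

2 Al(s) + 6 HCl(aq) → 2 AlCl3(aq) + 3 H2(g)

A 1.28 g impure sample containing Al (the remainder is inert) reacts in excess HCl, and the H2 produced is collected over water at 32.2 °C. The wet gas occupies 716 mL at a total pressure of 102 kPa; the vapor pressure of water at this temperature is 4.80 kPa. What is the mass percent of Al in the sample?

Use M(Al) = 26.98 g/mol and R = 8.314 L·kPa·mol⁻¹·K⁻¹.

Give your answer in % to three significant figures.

P(H2) = 102 − 4.80 = 97.20 kPa
n(H2) = PV/RT = (97.20 × 0.7160) / (8.314 × 305.35) = 0.02741 mol
n(Al) = (2/3) × 0.02741 = 0.01827 mol
m(Al) = 0.01827 × 26.98 = 0.4929 g
%Al = 0.4929 / 1.28 × 100 = 38.51%

38.5 %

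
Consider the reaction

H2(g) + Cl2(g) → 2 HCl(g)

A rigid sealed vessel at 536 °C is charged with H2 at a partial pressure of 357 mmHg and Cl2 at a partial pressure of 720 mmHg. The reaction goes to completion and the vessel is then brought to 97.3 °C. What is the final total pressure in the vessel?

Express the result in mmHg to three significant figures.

Because the vessel is rigid and T is held at 536 °C, work the stoichiometry in partial pressures (P_i = n_iRT/V).
P(Cl2) required for 357 mmHg of H2 = (1/1) × 357 = 357.0 mmHg; available 720 mmHg, so H2 is limiting.
P(Cl2) remaining = 720 − (1/1) × 357 = 363.0 mmHg
P(gaseous products) = (2)/1 × 357 = 714.0 mmHg
P_total at 536 °C = 363.0 + 714.0 = 1077 mmHg
Scaling to 97.3 °C: P = 1077 × 370.45/809.15 = 493.1 mmHg

493 mmHg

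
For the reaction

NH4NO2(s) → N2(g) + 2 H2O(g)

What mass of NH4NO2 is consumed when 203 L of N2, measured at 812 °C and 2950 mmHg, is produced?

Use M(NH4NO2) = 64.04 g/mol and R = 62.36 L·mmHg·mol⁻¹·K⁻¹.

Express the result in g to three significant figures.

567 g

n(N2) = PV/RT = (2950 × 203) / (62.36 × 1085.15) = 8.850 mol
n(NH4NO2) = (1/1) × 8.850 = 8.850 mol
m(NH4NO2) = 8.850 × 64.04 = 566.8 g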